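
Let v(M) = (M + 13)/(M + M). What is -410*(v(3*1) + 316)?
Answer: -391960/3 ≈ -1.3065e+5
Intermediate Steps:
v(M) = (13 + M)/(2*M) (v(M) = (13 + M)/((2*M)) = (13 + M)*(1/(2*M)) = (13 + M)/(2*M))
-410*(v(3*1) + 316) = -410*((13 + 3*1)/(2*((3*1))) + 316) = -410*((½)*(13 + 3)/3 + 316) = -410*((½)*(⅓)*16 + 316) = -410*(8/3 + 316) = -410*956/3 = -391960/3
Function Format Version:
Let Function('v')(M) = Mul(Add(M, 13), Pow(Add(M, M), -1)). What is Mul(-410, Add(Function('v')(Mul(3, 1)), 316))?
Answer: Rational(-391960, 3) ≈ -1.3065e+5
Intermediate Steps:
Function('v')(M) = Mul(Rational(1, 2), Pow(M, -1), Add(13, M)) (Function('v')(M) = Mul(Add(13, M), Pow(Mul(2, M), -1)) = Mul(Add(13, M), Mul(Rational(1, 2), Pow(M, -1))) = Mul(Rational(1, 2), Pow(M, -1), Add(13, M)))
Mul(-410, Add(Function('v')(Mul(3, 1)), 316)) = Mul(-410, Add(Mul(Rational(1, 2), Pow(Mul(3, 1), -1), Add(13, Mul(3, 1))), 316)) = Mul(-410, Add(Mul(Rational(1, 2), Pow(3, -1), Add(13, 3)), 316)) = Mul(-410, Add(Mul(Rational(1, 2), Rational(1, 3), 16), 316)) = Mul(-410, Add(Rational(8, 3), 316)) = Mul(-410, Rational(956, 3)) = Rational(-391960, 3)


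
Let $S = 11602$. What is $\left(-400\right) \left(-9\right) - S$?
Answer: $-8002$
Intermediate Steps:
$\left(-400\right) \left(-9\right) - S = \left(-400\right) \left(-9\right) - 11602 = 3600 - 11602 = -8002$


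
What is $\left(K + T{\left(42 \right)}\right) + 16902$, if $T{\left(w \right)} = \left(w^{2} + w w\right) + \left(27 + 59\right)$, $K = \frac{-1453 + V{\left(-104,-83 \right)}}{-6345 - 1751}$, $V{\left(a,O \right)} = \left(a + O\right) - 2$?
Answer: $\frac{83049589}{4048} \approx 20516.0$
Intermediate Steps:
$V{\left(a,O \right)} = -2 + O + a$ ($V{\left(a,O \right)} = \left(O + a\right) - 2 = -2 + O + a$)
$K = \frac{821}{4048}$ ($K = \frac{-1453 - 189}{-6345 - 1751} = \frac{-1453 - 189}{-8096} = \left(-1642\right) \left(- \frac{1}{8096}\right) = \frac{821}{4048} \approx 0.20282$)
$T{\left(w \right)} = 86 + 2 w^{2}$ ($T{\left(w \right)} = \left(w^{2} + w^{2}\right) + 86 = 2 w^{2} + 86 = 86 + 2 w^{2}$)
$\left(K + T{\left(42 \right)}\right) + 16902 = \left(\frac{821}{4048} + \left(86 + 2 \cdot 42^{2}\right)\right) + 16902 = \left(\frac{821}{4048} + \left(86 + 2 \cdot 1764\right)\right) + 16902 = \left(\frac{821}{4048} + \left(86 + 3528\right)\right) + 16902 = \left(\frac{821}{4048} + 3614\right) + 16902 = \frac{14630293}{4048} + 16902 = \frac{83049589}{4048}$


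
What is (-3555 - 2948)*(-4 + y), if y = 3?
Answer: 6503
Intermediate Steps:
(-3555 - 2948)*(-4 + y) = (-3555 - 2948)*(-4 + 3) = -6503*(-1) = 6503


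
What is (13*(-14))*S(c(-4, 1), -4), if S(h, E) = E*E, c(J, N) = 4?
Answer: -2912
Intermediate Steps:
S(h, E) = E²
(13*(-14))*S(c(-4, 1), -4) = (13*(-14))*(-4)² = -182*16 = -2912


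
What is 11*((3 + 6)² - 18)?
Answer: 693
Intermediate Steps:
11*((3 + 6)² - 18) = 11*(9² - 18) = 11*(81 - 18) = 11*63 = 693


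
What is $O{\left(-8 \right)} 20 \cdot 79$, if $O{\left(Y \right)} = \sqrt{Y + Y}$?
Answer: $6320 i \approx 6320.0 i$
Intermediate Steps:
$O{\left(Y \right)} = \sqrt{2} \sqrt{Y}$ ($O{\left(Y \right)} = \sqrt{2 Y} = \sqrt{2} \sqrt{Y}$)
$O{\left(-8 \right)} 20 \cdot 79 = \sqrt{2} \sqrt{-8} \cdot 20 \cdot 79 = \sqrt{2} \cdot 2 i \sqrt{2} \cdot 20 \cdot 79 = 4 i 20 \cdot 79 = 80 i 79 = 6320 i$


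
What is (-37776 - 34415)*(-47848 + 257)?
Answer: 3435641881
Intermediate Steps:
(-37776 - 34415)*(-47848 + 257) = -72191*(-47591) = 3435641881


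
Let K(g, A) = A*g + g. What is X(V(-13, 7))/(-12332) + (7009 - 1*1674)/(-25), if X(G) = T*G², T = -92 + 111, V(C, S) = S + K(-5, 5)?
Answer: -13208499/61660 ≈ -214.22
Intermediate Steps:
K(g, A) = g + A*g
V(C, S) = -30 + S (V(C, S) = S - 5*(1 + 5) = S - 5*6 = S - 30 = -30 + S)
T = 19
X(G) = 19*G²
X(V(-13, 7))/(-12332) + (7009 - 1*1674)/(-25) = (19*(-30 + 7)²)/(-12332) + (7009 - 1*1674)/(-25) = (19*(-23)²)*(-1/12332) + (7009 - 1674)*(-1/25) = (19*529)*(-1/12332) + 5335*(-1/25) = 10051*(-1/12332) - 1067/5 = -10051/12332 - 1067/5 = -13208499/61660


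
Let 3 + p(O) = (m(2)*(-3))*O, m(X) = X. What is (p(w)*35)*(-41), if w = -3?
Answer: -21525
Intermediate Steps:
p(O) = -3 - 6*O (p(O) = -3 + (2*(-3))*O = -3 - 6*O)
(p(w)*35)*(-41) = ((-3 - 6*(-3))*35)*(-41) = ((-3 + 18)*35)*(-41) = (15*35)*(-41) = 525*(-41) = -21525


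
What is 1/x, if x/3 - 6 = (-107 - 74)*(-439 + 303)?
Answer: 1/73866 ≈ 1.3538e-5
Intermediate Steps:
x = 73866 (x = 18 + 3*((-107 - 74)*(-439 + 303)) = 18 + 3*(-181*(-136)) = 18 + 3*24616 = 18 + 73848 = 73866)
1/x = 1/73866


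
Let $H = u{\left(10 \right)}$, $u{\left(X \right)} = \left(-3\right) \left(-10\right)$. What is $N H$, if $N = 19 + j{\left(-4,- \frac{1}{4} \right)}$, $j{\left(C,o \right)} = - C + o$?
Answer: $\frac{1365}{2} \approx 682.5$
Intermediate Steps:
$u{\left(X \right)} = 30$
$H = 30$
$j{\left(C,o \right)} = o - C$
$N = \frac{91}{4}$ ($N = 19 - - \frac{15}{4} = 19 + \left(\left(-1\right) \frac{1}{4} + 4\right) = 19 + \left(- \frac{1}{4} + 4\right) = 19 + \frac{15}{4} = \frac{91}{4} \approx 22.75$)
$N H = \frac{91}{4} \cdot 30 = \frac{1365}{2}$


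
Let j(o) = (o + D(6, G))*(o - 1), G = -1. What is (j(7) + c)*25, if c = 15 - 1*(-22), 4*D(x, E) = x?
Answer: 2200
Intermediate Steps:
D(x, E) = x/4
c = 37 (c = 15 + 22 = 37)
j(o) = (-1 + o)*(3/2 + o) (j(o) = (o + (¼)*6)*(o - 1) = (o + 3/2)*(-1 + o) = (3/2 + o)*(-1 + o) = (-1 + o)*(3/2 + o))
(j(7) + c)*25 = ((-3/2 + 7² + (½)*7) + 37)*25 = ((-3/2 + 49 + 7/2) + 37)*25 = (51 + 37)*25 = 88*25 = 2200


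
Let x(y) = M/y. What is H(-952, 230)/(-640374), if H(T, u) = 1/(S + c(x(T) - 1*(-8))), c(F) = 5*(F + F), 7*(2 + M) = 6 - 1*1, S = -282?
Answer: 238/30784562079 ≈ 7.7311e-9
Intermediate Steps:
M = -9/7 (M = -2 + (6 - 1*1)/7 = -2 + (6 - 1)/7 = -2 + (⅐)*5 = -2 + 5/7 = -9/7 ≈ -1.2857)
x(y) = -9/(7*y)
c(F) = 10*F (c(F) = 5*(2*F) = 10*F)
H(T, u) = 1/(-202 - 90/(7*T)) (H(T, u) = 1/(-282 + 10*(-9/(7*T) - 1*(-8))) = 1/(-282 + 10*(-9/(7*T) + 8)) = 1/(-282 + 10*(8 - 9/(7*T))) = 1/(-282 + (80 - 90/(7*T))) = 1/(-202 - 90/(7*T)))
H(-952, 230)/(-640374) = ((7/2)*(-952)/(-45 - 707*(-952)))/(-640374) = ((7/2)*(-952)/(-45 + 673064))*(-1/640374) = ((7/2)*(-952)/673019)*(-1/640374) = ((7/2)*(-952)*(1/673019))*(-1/640374) = -3332/673019*(-1/640374) = 238/30784562079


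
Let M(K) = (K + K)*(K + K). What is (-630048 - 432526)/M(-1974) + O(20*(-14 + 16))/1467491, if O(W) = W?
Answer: -779347156837/11436673919832 ≈ -0.068145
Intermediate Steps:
M(K) = 4*K² (M(K) = (2*K)*(2*K) = 4*K²)
(-630048 - 432526)/M(-1974) + O(20*(-14 + 16))/1467491 = (-630048 - 432526)/((4*(-1974)²)) + (20*(-14 + 16))/1467491 = -1062574/(4*3896676) + (20*2)*(1/1467491) = -1062574/15586704 + 40*(1/1467491) = -1062574*1/15586704 + 40/1467491 = -531287/7793352 + 40/1467491 = -779347156837/11436673919832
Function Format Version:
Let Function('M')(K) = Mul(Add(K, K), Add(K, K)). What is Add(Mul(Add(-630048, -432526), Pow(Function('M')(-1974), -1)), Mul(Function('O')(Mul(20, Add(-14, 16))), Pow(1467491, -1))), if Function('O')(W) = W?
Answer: Rational(-779347156837, 11436673919832) ≈ -0.068145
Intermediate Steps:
Function('M')(K) = Mul(4, Pow(K, 2)) (Function('M')(K) = Mul(Mul(2, K), Mul(2, K)) = Mul(4, Pow(K, 2)))
Add(Mul(Add(-630048, -432526), Pow(Function('M')(-1974), -1)), Mul(Function('O')(Mul(20, Add(-14, 16))), Pow(1467491, -1))) = Add(Mul(Add(-630048, -432526), Pow(Mul(4, Pow(-1974, 2)), -1)), Mul(Mul(20, Add(-14, 16)), Pow(1467491, -1))) = Add(Mul(-1062574, Pow(Mul(4, 3896676), -1)), Mul(Mul(20, 2), Rational(1, 1467491))) = Add(Mul(-1062574, Pow(15586704, -1)), Mul(40, Rational(1, 1467491))) = Add(Mul(-1062574, Rational(1, 15586704)), Rational(40, 1467491)) = Add(Rational(-531287, 7793352), Rational(40, 1467491)) = Rational(-779347156837, 11436673919832)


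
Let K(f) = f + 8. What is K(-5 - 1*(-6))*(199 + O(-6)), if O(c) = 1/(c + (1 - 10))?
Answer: 8952/5 ≈ 1790.4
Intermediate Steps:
K(f) = 8 + f
O(c) = 1/(-9 + c) (O(c) = 1/(c - 9) = 1/(-9 + c))
K(-5 - 1*(-6))*(199 + O(-6)) = (8 + (-5 - 1*(-6)))*(199 + 1/(-9 - 6)) = (8 + (-5 + 6))*(199 + 1/(-15)) = (8 + 1)*(199 - 1/15) = 9*(2984/15) = 8952/5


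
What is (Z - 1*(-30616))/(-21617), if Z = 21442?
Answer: -52058/21617 ≈ -2.4082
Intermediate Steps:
(Z - 1*(-30616))/(-21617) = (21442 - 1*(-30616))/(-21617) = (21442 + 30616)*(-1/21617) = 52058*(-1/21617) = -52058/21617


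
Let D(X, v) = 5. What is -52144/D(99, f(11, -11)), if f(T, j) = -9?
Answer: -52144/5 ≈ -10429.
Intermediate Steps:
-52144/D(99, f(11, -11)) = -52144/5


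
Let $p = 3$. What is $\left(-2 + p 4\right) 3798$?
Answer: $37980$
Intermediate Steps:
$\left(-2 + p 4\right) 3798 = \left(-2 + 3 \cdot 4\right) 3798 = \left(-2 + 12\right) 3798 = 10 \cdot 3798 = 37980$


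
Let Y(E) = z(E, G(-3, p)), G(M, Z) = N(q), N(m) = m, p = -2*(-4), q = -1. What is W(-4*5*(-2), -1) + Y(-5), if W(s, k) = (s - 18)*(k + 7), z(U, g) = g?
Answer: 131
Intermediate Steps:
p = 8
G(M, Z) = -1
W(s, k) = (-18 + s)*(7 + k)
Y(E) = -1
W(-4*5*(-2), -1) + Y(-5) = (-126 - 18*(-1) + 7*(-4*5*(-2)) - (-4*5)*(-2)) - 1 = (-126 + 18 + 7*(-20*(-2)) - (-20)*(-2)) - 1 = (-126 + 18 + 7*40 - 1*40) - 1 = (-126 + 18 + 280 - 40) - 1 = 132 - 1 = 131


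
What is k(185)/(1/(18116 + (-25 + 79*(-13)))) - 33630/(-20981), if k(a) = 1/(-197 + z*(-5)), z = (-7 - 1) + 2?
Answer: -352403574/3503827 ≈ -100.58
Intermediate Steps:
z = -6 (z = -8 + 2 = -6)
k(a) = -1/167 (k(a) = 1/(-197 - 6*(-5)) = 1/(-197 + 30) = 1/(-167) = -1/167)
k(185)/(1/(18116 + (-25 + 79*(-13)))) - 33630/(-20981) = -(18091/167 - 1027/167) - 33630/(-20981) = -1/(167*(1/(18116 + (-25 - 1027)))) - 33630*(-1/20981) = -1/(167*(1/(18116 - 1052))) + 33630/20981 = -1/(167*(1/17064)) + 33630/20981 = -1/(167*1/17064) + 33630/20981 = -1/167*17064 + 33630/20981 = -17064/167 + 33630/20981 = -352403574/3503827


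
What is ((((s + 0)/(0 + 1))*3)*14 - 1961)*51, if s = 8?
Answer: -82875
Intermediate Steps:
((((s + 0)/(0 + 1))*3)*14 - 1961)*51 = ((((8 + 0)/(0 + 1))*3)*14 - 1961)*51 = (((8/1)*3)*14 - 1961)*51 = (((8*1)*3)*14 - 1961)*51 = ((8*3)*14 - 1961)*51 = (24*14 - 1961)*51 = (336 - 1961)*51 = -1625*51 = -82875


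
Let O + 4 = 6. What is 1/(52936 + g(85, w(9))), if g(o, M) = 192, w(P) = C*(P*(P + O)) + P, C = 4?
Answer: 1/53128 ≈ 1.8822e-5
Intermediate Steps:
O = 2 (O = -4 + 6 = 2)
w(P) = P + 4*P*(2 + P) (w(P) = 4*(P*(P + 2)) + P = 4*(P*(2 + P)) + P = 4*P*(2 + P) + P = P + 4*P*(2 + P))
1/(52936 + g(85, w(9))) = 1/(52936 + 192) = 1/53128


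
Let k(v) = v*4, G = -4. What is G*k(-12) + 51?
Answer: 243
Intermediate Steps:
k(v) = 4*v
G*k(-12) + 51 = -16*(-12) + 51 = -4*(-48) + 51 = 192 + 51 = 243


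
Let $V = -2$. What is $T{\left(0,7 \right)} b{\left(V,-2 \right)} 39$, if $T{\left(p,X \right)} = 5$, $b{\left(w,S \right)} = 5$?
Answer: $975$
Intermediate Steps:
$T{\left(0,7 \right)} b{\left(V,-2 \right)} 39 = 5 \cdot 5 \cdot 39 = 25 \cdot 39 = 975$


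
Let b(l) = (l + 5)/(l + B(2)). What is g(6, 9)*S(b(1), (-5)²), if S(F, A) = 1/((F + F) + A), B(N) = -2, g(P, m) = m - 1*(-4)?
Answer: 1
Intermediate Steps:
g(P, m) = 4 + m (g(P, m) = m + 4 = 4 + m)
b(l) = (5 + l)/(-2 + l) (b(l) = (l + 5)/(l - 2) = (5 + l)/(-2 + l))
S(F, A) = 1/(A + 2*F) (S(F, A) = 1/(2*F + A) = 1/(A + 2*F))
g(6, 9)*S(b(1), (-5)²) = (4 + 9)/((-5)² + 2*((5 + 1)/(-2 + 1))) = 13/(25 + 2*(6/(-1))) = 13/(25 + 2*(-1*6)) = 13/(25 + 2*(-6)) = 13/(25 - 12) = 13/13 = 13*(1/13) = 1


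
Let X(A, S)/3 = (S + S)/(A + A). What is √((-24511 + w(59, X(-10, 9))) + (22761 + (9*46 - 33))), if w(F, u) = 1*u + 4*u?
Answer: I*√5530/2 ≈ 37.182*I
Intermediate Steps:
X(A, S) = 3*S/A (X(A, S) = 3*((S + S)/(A + A)) = 3*((2*S)/((2*A))) = 3*((2*S)*(1/(2*A))) = 3*(S/A) = 3*S/A)
w(F, u) = 5*u (w(F, u) = u + 4*u = 5*u)
√((-24511 + w(59, X(-10, 9))) + (22761 + (9*46 - 33))) = √((-24511 + 5*(3*9/(-10))) + (22761 + (9*46 - 33))) = √((-24511 + 5*(3*9*(-⅒))) + (22761 + (414 - 33))) = √((-24511 + 5*(-27/10)) + (22761 + 381)) = √((-24511 - 27/2) + 23142) = √(-49049/2 + 23142) = √(-2765/2) = I*√5530/2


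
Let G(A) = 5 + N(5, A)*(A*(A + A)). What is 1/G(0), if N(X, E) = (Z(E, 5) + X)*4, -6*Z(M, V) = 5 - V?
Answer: ⅕ ≈ 0.20000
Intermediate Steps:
Z(M, V) = -⅚ + V/6 (Z(M, V) = -(5 - V)/6 = -⅚ + V/6)
N(X, E) = 4*X (N(X, E) = ((-⅚ + (⅙)*5) + X)*4 = ((-⅚ + ⅚) + X)*4 = (0 + X)*4 = X*4 = 4*X)
G(A) = 5 + 40*A² (G(A) = 5 + (4*5)*(A*(A + A)) = 5 + 20*(A*(2*A)) = 5 + 20*(2*A²) = 5 + 40*A²)
1/G(0) = 1/(5 + 40*0²) = 1/(5 + 40*0) = 1/(5 + 0) = 1/5 = ⅕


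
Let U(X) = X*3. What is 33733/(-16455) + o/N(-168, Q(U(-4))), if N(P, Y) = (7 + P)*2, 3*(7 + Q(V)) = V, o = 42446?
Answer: -354655478/2649255 ≈ -133.87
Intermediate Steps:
U(X) = 3*X
Q(V) = -7 + V/3
N(P, Y) = 14 + 2*P
33733/(-16455) + o/N(-168, Q(U(-4))) = 33733/(-16455) + 42446/(14 + 2*(-168)) = 33733*(-1/16455) + 42446/(14 - 336) = -33733/16455 + 42446/(-322) = -33733/16455 + 42446*(-1/322) = -33733/16455 - 21223/161 = -354655478/2649255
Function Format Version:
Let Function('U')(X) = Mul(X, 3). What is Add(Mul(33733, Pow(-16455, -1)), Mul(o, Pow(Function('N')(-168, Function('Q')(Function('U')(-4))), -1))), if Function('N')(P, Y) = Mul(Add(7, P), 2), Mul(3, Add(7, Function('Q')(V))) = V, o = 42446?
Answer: Rational(-354655478, 2649255) ≈ -133.87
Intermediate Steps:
Function('U')(X) = Mul(3, X)
Function('Q')(V) = Add(-7, Mul(Rational(1, 3), V))
Function('N')(P, Y) = Add(14, Mul(2, P))
Add(Mul(33733, Pow(-16455, -1)), Mul(o, Pow(Function('N')(-168, Function('Q')(Function('U')(-4))), -1))) = Add(Mul(33733, Pow(-16455, -1)), Mul(42446, Pow(Add(14, Mul(2, -168)), -1))) = Add(Mul(33733, Rational(-1, 16455)), Mul(42446, Pow(Add(14, -336), -1))) = Add(Rational(-33733, 16455), Mul(42446, Pow(-322, -1))) = Add(Rational(-33733, 16455), Mul(42446, Rational(-1, 322))) = Add(Rational(-33733, 16455), Rational(-21223, 161)) = Rational(-354655478, 2649255)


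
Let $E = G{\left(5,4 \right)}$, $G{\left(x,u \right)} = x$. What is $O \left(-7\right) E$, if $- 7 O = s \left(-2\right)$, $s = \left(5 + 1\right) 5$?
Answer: $-300$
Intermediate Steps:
$s = 30$ ($s = 6 \cdot 5 = 30$)
$O = \frac{60}{7}$ ($O = - \frac{30 \left(-2\right)}{7} = \left(- \frac{1}{7}\right) \left(-60\right) = \frac{60}{7} \approx 8.5714$)
$E = 5$
$O \left(-7\right) E = \frac{60}{7} \left(-7\right) 5 = \left(-60\right) 5 = -300$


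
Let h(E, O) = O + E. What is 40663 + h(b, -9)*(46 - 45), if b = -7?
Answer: 40647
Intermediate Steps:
h(E, O) = E + O
40663 + h(b, -9)*(46 - 45) = 40663 + (-7 - 9)*(46 - 45) = 40663 - 16*1 = 40663 - 16 = 40647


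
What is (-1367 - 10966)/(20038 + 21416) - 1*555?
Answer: -7673101/13818 ≈ -555.30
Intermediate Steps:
(-1367 - 10966)/(20038 + 21416) - 1*555 = -12333/41454 - 555 = -12333*1/41454 - 555 = -4111/13818 - 555 = -7673101/13818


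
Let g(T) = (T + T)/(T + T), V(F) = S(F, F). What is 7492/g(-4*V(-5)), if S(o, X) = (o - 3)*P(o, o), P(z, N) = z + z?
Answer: 7492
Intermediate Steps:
P(z, N) = 2*z
S(o, X) = 2*o*(-3 + o) (S(o, X) = (o - 3)*(2*o) = (-3 + o)*(2*o) = 2*o*(-3 + o))
V(F) = 2*F*(-3 + F)
g(T) = 1 (g(T) = (2*T)/((2*T)) = (2*T)*(1/(2*T)) = 1)
7492/g(-4*V(-5)) = 7492/1 = 7492*1 = 7492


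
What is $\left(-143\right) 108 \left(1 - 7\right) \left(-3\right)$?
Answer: $-277992$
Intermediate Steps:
$\left(-143\right) 108 \left(1 - 7\right) \left(-3\right) = - 15444 \left(\left(-6\right) \left(-3\right)\right) = \left(-15444\right) 18 = -277992$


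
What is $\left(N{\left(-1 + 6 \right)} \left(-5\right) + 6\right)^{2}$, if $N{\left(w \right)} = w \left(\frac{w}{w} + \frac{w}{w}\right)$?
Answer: $1936$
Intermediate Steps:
$N{\left(w \right)} = 2 w$ ($N{\left(w \right)} = w \left(1 + 1\right) = w 2 = 2 w$)
$\left(N{\left(-1 + 6 \right)} \left(-5\right) + 6\right)^{2} = \left(2 \left(-1 + 6\right) \left(-5\right) + 6\right)^{2} = \left(2 \cdot 5 \left(-5\right) + 6\right)^{2} = \left(10 \left(-5\right) + 6\right)^{2} = \left(-50 + 6\right)^{2} = \left(-44\right)^{2} = 1936$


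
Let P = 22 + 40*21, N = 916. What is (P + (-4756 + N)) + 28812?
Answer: 25834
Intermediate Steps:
P = 862 (P = 22 + 840 = 862)
(P + (-4756 + N)) + 28812 = (862 + (-4756 + 916)) + 28812 = (862 - 3840) + 28812 = -2978 + 28812 = 25834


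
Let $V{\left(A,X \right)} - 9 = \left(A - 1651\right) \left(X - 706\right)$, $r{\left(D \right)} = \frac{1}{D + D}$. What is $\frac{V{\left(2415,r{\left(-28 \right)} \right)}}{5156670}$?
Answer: $- \frac{2517147}{24064460} \approx -0.1046$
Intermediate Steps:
$r{\left(D \right)} = \frac{1}{2 D}$
$V{\left(A,X \right)} = 9 + \left(-1651 + A\right) \left(-706 + X\right)$ ($V{\left(A,X \right)} = 9 + \left(A - 1651\right) \left(X - 706\right) = 9 + \left(-1651 + A\right) \left(-706 + X\right)$)
$\frac{V{\left(2415,r{\left(-28 \right)} \right)}}{5156670} = \frac{1165615 - 1651 \frac{1}{2 \left(-28\right)} - 1704990 + 2415 \frac{1}{2 \left(-28\right)}}{5156670} = \left(1165615 - 1651 \cdot \frac{1}{2} \left(- \frac{1}{28}\right) - 1704990 + 2415 \cdot \frac{1}{2} \left(- \frac{1}{28}\right)\right) \frac{1}{5156670} = \left(1165615 - - \frac{1651}{56} - 1704990 + 2415 \left(- \frac{1}{56}\right)\right) \frac{1}{5156670} = \left(1165615 + \frac{1651}{56} - 1704990 - \frac{345}{8}\right) \frac{1}{5156670} = \left(- \frac{7551441}{14}\right) \frac{1}{5156670} = - \frac{2517147}{24064460}$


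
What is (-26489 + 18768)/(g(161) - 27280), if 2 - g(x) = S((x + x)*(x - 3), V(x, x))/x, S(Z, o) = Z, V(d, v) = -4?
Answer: 1103/3942 ≈ 0.27981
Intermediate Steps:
g(x) = 8 - 2*x (g(x) = 2 - (x + x)*(x - 3)/x = 2 - (2*x)*(-3 + x)/x = 2 - 2*x*(-3 + x)/x = 2 - (-6 + 2*x) = 2 + (6 - 2*x) = 8 - 2*x)
(-26489 + 18768)/(g(161) - 27280) = (-26489 + 18768)/((8 - 2*161) - 27280) = -7721/((8 - 322) - 27280) = -7721/(-314 - 27280) = -7721/(-27594) = -7721*(-1/27594) = 1103/3942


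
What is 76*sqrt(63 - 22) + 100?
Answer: 100 + 76*sqrt(41) ≈ 586.64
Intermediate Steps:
76*sqrt(63 - 22) + 100 = 76*sqrt(41) + 100 = 100 + 76*sqrt(41)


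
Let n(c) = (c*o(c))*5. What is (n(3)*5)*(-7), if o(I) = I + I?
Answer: -3150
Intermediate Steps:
o(I) = 2*I
n(c) = 10*c² (n(c) = (c*(2*c))*5 = (2*c²)*5 = 10*c²)
(n(3)*5)*(-7) = ((10*3²)*5)*(-7) = ((10*9)*5)*(-7) = (90*5)*(-7) = 450*(-7) = -3150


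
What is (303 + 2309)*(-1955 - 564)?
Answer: -6579628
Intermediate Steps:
(303 + 2309)*(-1955 - 564) = 2612*(-2519) = -6579628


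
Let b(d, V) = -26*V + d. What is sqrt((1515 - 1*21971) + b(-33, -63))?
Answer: I*sqrt(18851) ≈ 137.3*I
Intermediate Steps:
b(d, V) = d - 26*V
sqrt((1515 - 1*21971) + b(-33, -63)) = sqrt((1515 - 1*21971) + (-33 - 26*(-63))) = sqrt((1515 - 21971) + (-33 + 1638)) = sqrt(-20456 + 1605) = sqrt(-18851) = I*sqrt(18851)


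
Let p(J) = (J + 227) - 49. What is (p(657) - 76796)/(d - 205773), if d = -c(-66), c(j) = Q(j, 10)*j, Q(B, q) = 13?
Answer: 75961/204915 ≈ 0.37070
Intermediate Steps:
c(j) = 13*j
p(J) = 178 + J (p(J) = (227 + J) - 49 = 178 + J)
d = 858 (d = -13*(-66) = -1*(-858) = 858)
(p(657) - 76796)/(d - 205773) = ((178 + 657) - 76796)/(858 - 205773) = (835 - 76796)/(-204915) = -75961*(-1/204915) = 75961/204915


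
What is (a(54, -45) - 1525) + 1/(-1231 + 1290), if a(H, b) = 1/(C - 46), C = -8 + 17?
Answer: -3329097/2183 ≈ -1525.0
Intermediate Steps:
C = 9
a(H, b) = -1/37 (a(H, b) = 1/(9 - 46) = 1/(-37) = -1/37)
(a(54, -45) - 1525) + 1/(-1231 + 1290) = (-1/37 - 1525) + 1/(-1231 + 1290) = -56426/37 + 1/59 = -3329097/2183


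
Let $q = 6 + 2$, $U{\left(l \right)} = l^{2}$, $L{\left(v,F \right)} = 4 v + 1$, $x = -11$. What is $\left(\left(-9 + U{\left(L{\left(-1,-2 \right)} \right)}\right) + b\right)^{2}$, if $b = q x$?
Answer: $7744$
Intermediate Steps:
$L{\left(v,F \right)} = 1 + 4 v$
$q = 8$
$b = -88$ ($b = 8 \left(-11\right) = -88$)
$\left(\left(-9 + U{\left(L{\left(-1,-2 \right)} \right)}\right) + b\right)^{2} = \left(\left(-9 + \left(1 + 4 \left(-1\right)\right)^{2}\right) - 88\right)^{2} = \left(\left(-9 + \left(1 - 4\right)^{2}\right) - 88\right)^{2} = \left(\left(-9 + \left(-3\right)^{2}\right) - 88\right)^{2} = \left(\left(-9 + 9\right) - 88\right)^{2} = \left(0 - 88\right)^{2} = \left(-88\right)^{2} = 7744$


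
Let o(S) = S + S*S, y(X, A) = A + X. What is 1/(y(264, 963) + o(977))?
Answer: 1/956733 ≈ 1.0452e-6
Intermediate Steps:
o(S) = S + S²
1/(y(264, 963) + o(977)) = 1/((963 + 264) + 977*(1 + 977)) = 1/(1227 + 977*978) = 1/(1227 + 955506) = 1/956733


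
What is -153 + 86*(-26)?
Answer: -2389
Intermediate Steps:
-153 + 86*(-26) = -153 - 2236 = -2389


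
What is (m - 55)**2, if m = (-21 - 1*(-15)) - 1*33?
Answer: 8836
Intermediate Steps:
m = -39 (m = (-21 + 15) - 33 = -6 - 33 = -39)
(m - 55)**2 = (-39 - 55)**2 = (-94)**2 = 8836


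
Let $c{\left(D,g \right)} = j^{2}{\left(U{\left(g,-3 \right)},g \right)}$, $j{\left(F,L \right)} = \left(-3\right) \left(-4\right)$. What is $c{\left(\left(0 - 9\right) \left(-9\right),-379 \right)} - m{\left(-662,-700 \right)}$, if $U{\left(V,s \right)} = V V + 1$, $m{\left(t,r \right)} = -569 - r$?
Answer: $13$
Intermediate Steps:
$U{\left(V,s \right)} = 1 + V^{2}$ ($U{\left(V,s \right)} = V^{2} + 1 = 1 + V^{2}$)
$j{\left(F,L \right)} = 12$
$c{\left(D,g \right)} = 144$ ($c{\left(D,g \right)} = 12^{2} = 144$)
$c{\left(\left(0 - 9\right) \left(-9\right),-379 \right)} - m{\left(-662,-700 \right)} = 144 - \left(-569 - -700\right) = 144 - \left(-569 + 700\right) = 144 - 131 = 13$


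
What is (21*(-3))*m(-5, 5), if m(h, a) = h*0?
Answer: 0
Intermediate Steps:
m(h, a) = 0
(21*(-3))*m(-5, 5) = (21*(-3))*0 = -63*0 = 0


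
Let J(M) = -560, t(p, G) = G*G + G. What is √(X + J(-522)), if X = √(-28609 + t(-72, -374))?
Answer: √(-560 + √110893) ≈ 15.066*I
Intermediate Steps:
t(p, G) = G + G² (t(p, G) = G² + G = G + G²)
X = √110893 (X = √(-28609 - 374*(1 - 374)) = √(-28609 - 374*(-373)) = √(-28609 + 139502) = √110893 ≈ 333.01)
√(X + J(-522)) = √(√110893 - 560) = √(-560 + √110893)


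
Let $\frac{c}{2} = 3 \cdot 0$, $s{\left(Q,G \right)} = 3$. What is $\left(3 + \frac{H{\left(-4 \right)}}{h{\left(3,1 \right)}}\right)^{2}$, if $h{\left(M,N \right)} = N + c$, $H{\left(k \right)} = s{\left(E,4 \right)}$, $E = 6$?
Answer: $36$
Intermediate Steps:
$c = 0$ ($c = 2 \cdot 3 \cdot 0 = 2 \cdot 0 = 0$)
$H{\left(k \right)} = 3$
$h{\left(M,N \right)} = N$ ($h{\left(M,N \right)} = N + 0 = N$)
$\left(3 + \frac{H{\left(-4 \right)}}{h{\left(3,1 \right)}}\right)^{2} = \left(3 + \frac{3}{1}\right)^{2} = \left(3 + 3 \cdot 1\right)^{2} = \left(3 + 3\right)^{2} = 6^{2} = 36$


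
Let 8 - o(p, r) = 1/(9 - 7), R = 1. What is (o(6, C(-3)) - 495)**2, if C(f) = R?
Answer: 950625/4 ≈ 2.3766e+5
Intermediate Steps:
C(f) = 1
o(p, r) = 15/2 (o(p, r) = 8 - 1/(9 - 7) = 8 - 1/2 = 15/2)
(o(6, C(-3)) - 495)**2 = (15/2 - 495)**2 = (-975/2)**2 = 950625/4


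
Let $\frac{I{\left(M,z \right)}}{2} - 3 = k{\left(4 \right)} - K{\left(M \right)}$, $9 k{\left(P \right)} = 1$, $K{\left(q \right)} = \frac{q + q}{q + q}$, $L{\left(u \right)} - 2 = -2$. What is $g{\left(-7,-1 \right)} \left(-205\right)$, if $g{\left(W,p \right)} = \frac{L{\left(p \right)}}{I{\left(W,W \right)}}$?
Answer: $0$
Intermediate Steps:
$L{\left(u \right)} = 0$ ($L{\left(u \right)} = 2 - 2 = 0$)
$K{\left(q \right)} = 1$ ($K{\left(q \right)} = \frac{2 q}{2 q} = 2 q \frac{1}{2 q} = 1$)
$k{\left(P \right)} = \frac{1}{9}$ ($k{\left(P \right)} = \frac{1}{9} \cdot 1 = \frac{1}{9}$)
$I{\left(M,z \right)} = \frac{38}{9}$ ($I{\left(M,z \right)} = 6 + 2 \left(\frac{1}{9} - 1\right) = 6 + 2 \left(- \frac{8}{9}\right) = 6 - \frac{16}{9} = \frac{38}{9}$)
$g{\left(W,p \right)} = 0$ ($g{\left(W,p \right)} = \frac{0}{\frac{38}{9}} = 0 \cdot \frac{9}{38} = 0$)
$g{\left(-7,-1 \right)} \left(-205\right) = 0 \left(-205\right) = 0$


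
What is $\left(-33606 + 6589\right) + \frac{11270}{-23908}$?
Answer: $- \frac{322966853}{11954} \approx -27017.0$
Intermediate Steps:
$\left(-33606 + 6589\right) + \frac{11270}{-23908} = -27017 + 11270 \left(- \frac{1}{23908}\right) = -27017 - \frac{5635}{11954} = - \frac{322966853}{11954}$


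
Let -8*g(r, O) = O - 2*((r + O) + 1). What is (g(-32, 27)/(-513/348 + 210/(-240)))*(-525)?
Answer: -106575/109 ≈ -977.75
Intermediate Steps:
g(r, O) = ¼ + r/4 + O/8 (g(r, O) = -(O - 2*((r + O) + 1))/8 = -(O - 2*((O + r) + 1))/8 = -(O - 2*(1 + O + r))/8 = -(O + (-2 - 2*O - 2*r))/8 = -(-2 - O - 2*r)/8 = ¼ + r/4 + O/8)
(g(-32, 27)/(-513/348 + 210/(-240)))*(-525) = ((¼ + (¼)*(-32) + (⅛)*27)/(-513/348 + 210/(-240)))*(-525) = ((¼ - 8 + 27/8)/(-513*1/348 + 210*(-1/240)))*(-525) = -35/(8*(-171/116 - 7/8))*(-525) = -35/(8*(-545/232))*(-525) = -35/8*(-232/545)*(-525) = (203/109)*(-525) = -106575/109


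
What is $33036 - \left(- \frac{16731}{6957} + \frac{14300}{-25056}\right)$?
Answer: $\frac{159977098843}{4842072} \approx 33039.0$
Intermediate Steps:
$33036 - \left(- \frac{16731}{6957} + \frac{14300}{-25056}\right) = 33036 - \left(\left(-16731\right) \frac{1}{6957} + 14300 \left(- \frac{1}{25056}\right)\right) = 33036 - \left(- \frac{1859}{773} - \frac{3575}{6264}\right) = 33036 - - \frac{14408251}{4842072} = 33036 + \frac{14408251}{4842072} = \frac{159977098843}{4842072}$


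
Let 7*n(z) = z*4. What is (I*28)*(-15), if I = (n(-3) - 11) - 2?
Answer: 6180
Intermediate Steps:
n(z) = 4*z/7 (n(z) = (z*4)/7 = (4*z)/7 = 4*z/7)
I = -103/7 (I = ((4/7)*(-3) - 11) - 2 = (-12/7 - 11) - 2 = -89/7 - 2 = -103/7 ≈ -14.714)
(I*28)*(-15) = -103/7*28*(-15) = -412*(-15) = 6180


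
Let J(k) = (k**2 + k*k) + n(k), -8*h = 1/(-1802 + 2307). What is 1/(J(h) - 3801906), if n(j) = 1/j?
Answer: -8160800/31059564116799 ≈ -2.6275e-7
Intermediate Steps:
h = -1/4040 (h = -1/(8*(-1802 + 2307)) = -1/8/505 = -1/8*1/505 = -1/4040 ≈ -0.00024752)
J(k) = 1/k + 2*k**2 (J(k) = (k**2 + k*k) + 1/k = (k**2 + k**2) + 1/k = 2*k**2 + 1/k = 1/k + 2*k**2)
1/(J(h) - 3801906) = 1/((1 + 2*(-1/4040)**3)/(-1/4040) - 3801906) = 1/(-4040*(1 + 2*(-1/65939264000)) - 3801906) = 1/(-4040*(1 - 1/32969632000) - 3801906) = 1/(-4040*32969631999/32969632000 - 3801906) = 1/(-32969631999/8160800 - 3801906) = 1/(-31059564116799/8160800) = -8160800/31059564116799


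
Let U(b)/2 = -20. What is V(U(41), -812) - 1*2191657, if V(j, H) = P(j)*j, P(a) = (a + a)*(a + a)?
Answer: -2447657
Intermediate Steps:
P(a) = 4*a² (P(a) = (2*a)*(2*a) = 4*a²)
U(b) = -40 (U(b) = 2*(-20) = -40)
V(j, H) = 4*j³ (V(j, H) = (4*j²)*j = 4*j³)
V(U(41), -812) - 1*2191657 = 4*(-40)³ - 1*2191657 = 4*(-64000) - 2191657 = -256000 - 2191657 = -2447657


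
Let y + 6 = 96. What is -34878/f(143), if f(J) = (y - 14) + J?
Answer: -11626/73 ≈ -159.26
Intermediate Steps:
y = 90 (y = -6 + 96 = 90)
f(J) = 76 + J (f(J) = (90 - 14) + J = 76 + J)
-34878/f(143) = -34878/(76 + 143) = -34878/219 = -34878*1/219 = -11626/73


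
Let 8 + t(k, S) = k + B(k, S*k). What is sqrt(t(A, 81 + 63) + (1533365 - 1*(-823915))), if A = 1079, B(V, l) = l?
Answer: 3*sqrt(279303) ≈ 1585.5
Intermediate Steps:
t(k, S) = -8 + k + S*k (t(k, S) = -8 + (k + S*k) = -8 + k + S*k)
sqrt(t(A, 81 + 63) + (1533365 - 1*(-823915))) = sqrt((-8 + 1079 + (81 + 63)*1079) + (1533365 - 1*(-823915))) = sqrt((-8 + 1079 + 144*1079) + (1533365 + 823915)) = sqrt((-8 + 1079 + 155376) + 2357280) = sqrt(156447 + 2357280) = sqrt(2513727) = 3*sqrt(279303)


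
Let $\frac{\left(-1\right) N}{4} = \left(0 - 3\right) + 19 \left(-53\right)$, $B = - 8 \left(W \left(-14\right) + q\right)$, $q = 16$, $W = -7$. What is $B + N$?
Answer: $3128$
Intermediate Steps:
$B = -912$ ($B = - 8 \left(\left(-7\right) \left(-14\right) + 16\right) = - 8 \left(98 + 16\right) = \left(-8\right) 114 = -912$)
$N = 4040$ ($N = - 4 \left(\left(0 - 3\right) + 19 \left(-53\right)\right) = - 4 \left(-3 - 1007\right) = \left(-4\right) \left(-1010\right) = 4040$)
$B + N = -912 + 4040 = 3128$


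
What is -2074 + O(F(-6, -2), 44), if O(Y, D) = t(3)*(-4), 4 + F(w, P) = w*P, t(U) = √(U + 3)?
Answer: -2074 - 4*√6 ≈ -2083.8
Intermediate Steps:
t(U) = √(3 + U)
F(w, P) = -4 + P*w (F(w, P) = -4 + w*P = -4 + P*w)
O(Y, D) = -4*√6 (O(Y, D) = √(3 + 3)*(-4) = √6*(-4) = -4*√6)
-2074 + O(F(-6, -2), 44) = -2074 - 4*√6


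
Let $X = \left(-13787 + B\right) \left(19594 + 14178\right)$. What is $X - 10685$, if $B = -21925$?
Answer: $-1206076349$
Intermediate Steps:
$X = -1206065664$ ($X = \left(-13787 - 21925\right) \left(19594 + 14178\right) = \left(-35712\right) 33772 = -1206065664$)
$X - 10685 = -1206065664 - 10685 = -1206076349$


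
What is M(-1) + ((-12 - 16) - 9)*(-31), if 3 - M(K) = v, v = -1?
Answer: 1151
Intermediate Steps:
M(K) = 4 (M(K) = 3 - 1*(-1) = 3 + 1 = 4)
M(-1) + ((-12 - 16) - 9)*(-31) = 4 + ((-12 - 16) - 9)*(-31) = 4 + (-28 - 9)*(-31) = 4 - 37*(-31) = 4 + 1147 = 1151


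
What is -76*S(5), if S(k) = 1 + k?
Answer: -456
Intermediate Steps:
-76*S(5) = -76*(1 + 5) = -76*6 = -456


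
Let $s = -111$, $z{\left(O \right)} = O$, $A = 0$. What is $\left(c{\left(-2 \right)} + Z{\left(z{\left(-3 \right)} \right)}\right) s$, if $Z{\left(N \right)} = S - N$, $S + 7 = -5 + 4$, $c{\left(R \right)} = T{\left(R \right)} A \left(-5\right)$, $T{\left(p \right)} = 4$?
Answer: $555$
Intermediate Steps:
$c{\left(R \right)} = 0$ ($c{\left(R \right)} = 4 \cdot 0 \left(-5\right) = 0 \left(-5\right) = 0$)
$S = -8$ ($S = -7 + \left(-5 + 4\right) = -7 - 1 = -8$)
$Z{\left(N \right)} = -8 - N$
$\left(c{\left(-2 \right)} + Z{\left(z{\left(-3 \right)} \right)}\right) s = \left(0 - 5\right) \left(-111\right) = \left(-5\right) \left(-111\right) = 555$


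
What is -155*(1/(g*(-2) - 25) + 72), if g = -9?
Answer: -77965/7 ≈ -11138.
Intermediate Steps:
-155*(1/(g*(-2) - 25) + 72) = -155*(1/(-9*(-2) - 25) + 72) = -155*(1/(18 - 25) + 72) = -155*(1/(-7) + 72) = -155*(-1/7 + 72) = -155*503/7 = -77965/7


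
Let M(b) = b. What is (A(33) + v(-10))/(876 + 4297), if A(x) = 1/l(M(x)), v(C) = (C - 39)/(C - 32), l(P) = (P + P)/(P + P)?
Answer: 13/31038 ≈ 0.00041884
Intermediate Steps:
l(P) = 1 (l(P) = (2*P)/((2*P)) = (2*P)*(1/(2*P)) = 1)
v(C) = (-39 + C)/(-32 + C)
A(x) = 1 (A(x) = 1/1 = 1)
(A(33) + v(-10))/(876 + 4297) = (1 + (-39 - 10)/(-32 - 10))/(876 + 4297) = (1 - 49/(-42))/5173 = (1 - 1/42*(-49))*(1/5173) = (1 + 7/6)*(1/5173) = (13/6)*(1/5173) = 13/31038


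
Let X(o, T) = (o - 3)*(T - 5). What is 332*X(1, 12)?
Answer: -4648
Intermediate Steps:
X(o, T) = (-5 + T)*(-3 + o) (X(o, T) = (-3 + o)*(-5 + T) = (-5 + T)*(-3 + o))
332*X(1, 12) = 332*(15 - 5*1 - 3*12 + 12*1) = 332*(15 - 5 - 36 + 12) = 332*(-14) = -4648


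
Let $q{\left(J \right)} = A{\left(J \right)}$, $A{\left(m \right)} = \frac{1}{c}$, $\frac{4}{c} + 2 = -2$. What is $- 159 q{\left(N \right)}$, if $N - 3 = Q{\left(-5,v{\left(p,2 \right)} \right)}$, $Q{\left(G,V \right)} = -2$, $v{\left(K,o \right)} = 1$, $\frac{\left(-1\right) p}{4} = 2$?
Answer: $159$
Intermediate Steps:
$p = -8$ ($p = \left(-4\right) 2 = -8$)
$c = -1$ ($c = \frac{4}{-2 - 2} = \frac{4}{-4} = 4 \left(- \frac{1}{4}\right) = -1$)
$N = 1$ ($N = 3 - 2 = 1$)
$A{\left(m \right)} = -1$ ($A{\left(m \right)} = \frac{1}{-1} = -1$)
$q{\left(J \right)} = -1$
$- 159 q{\left(N \right)} = \left(-159\right) \left(-1\right) = 159$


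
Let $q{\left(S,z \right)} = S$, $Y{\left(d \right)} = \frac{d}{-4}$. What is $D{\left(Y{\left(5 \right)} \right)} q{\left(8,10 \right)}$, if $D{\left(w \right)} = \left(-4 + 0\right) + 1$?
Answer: $-24$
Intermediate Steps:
$Y{\left(d \right)} = - \frac{d}{4}$ ($Y{\left(d \right)} = d \left(- \frac{1}{4}\right) = - \frac{d}{4}$)
$D{\left(w \right)} = -3$ ($D{\left(w \right)} = -4 + 1 = -3$)
$D{\left(Y{\left(5 \right)} \right)} q{\left(8,10 \right)} = \left(-3\right) 8 = -24$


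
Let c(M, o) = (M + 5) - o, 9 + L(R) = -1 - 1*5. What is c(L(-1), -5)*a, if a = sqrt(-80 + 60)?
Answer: -10*I*sqrt(5) ≈ -22.361*I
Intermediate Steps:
L(R) = -15 (L(R) = -9 + (-1 - 1*5) = -9 + (-1 - 5) = -9 - 6 = -15)
a = 2*I*sqrt(5) (a = sqrt(-20) = 2*I*sqrt(5) ≈ 4.4721*I)
c(M, o) = 5 + M - o (c(M, o) = (5 + M) - o = 5 + M - o)
c(L(-1), -5)*a = (5 - 15 - 1*(-5))*(2*I*sqrt(5)) = (5 - 15 + 5)*(2*I*sqrt(5)) = -10*I*sqrt(5)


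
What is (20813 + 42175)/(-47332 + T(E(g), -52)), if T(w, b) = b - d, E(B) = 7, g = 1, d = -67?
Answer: -62988/47317 ≈ -1.3312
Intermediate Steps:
T(w, b) = 67 + b (T(w, b) = b - 1*(-67) = b + 67 = 67 + b)
(20813 + 42175)/(-47332 + T(E(g), -52)) = (20813 + 42175)/(-47332 + (67 - 52)) = 62988/(-47332 + 15) = 62988/(-47317) = 62988*(-1/47317) = -62988/47317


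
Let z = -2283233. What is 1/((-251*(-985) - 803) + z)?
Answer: -1/2036801 ≈ -4.9097e-7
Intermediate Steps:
1/((-251*(-985) - 803) + z) = 1/((-251*(-985) - 803) - 2283233) = 1/((247235 - 803) - 2283233) = 1/(246432 - 2283233) = 1/(-2036801) = -1/2036801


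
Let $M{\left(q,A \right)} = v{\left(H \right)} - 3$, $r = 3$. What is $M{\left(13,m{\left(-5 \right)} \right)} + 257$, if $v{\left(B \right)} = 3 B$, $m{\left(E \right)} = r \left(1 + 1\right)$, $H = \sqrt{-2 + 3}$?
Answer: $257$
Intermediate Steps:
$H = 1$ ($H = \sqrt{1} = 1$)
$m{\left(E \right)} = 6$ ($m{\left(E \right)} = 3 \left(1 + 1\right) = 3 \cdot 2 = 6$)
$M{\left(q,A \right)} = 0$ ($M{\left(q,A \right)} = 3 \cdot 1 - 3 = 3 - 3 = 0$)
$M{\left(13,m{\left(-5 \right)} \right)} + 257 = 0 + 257 = 257$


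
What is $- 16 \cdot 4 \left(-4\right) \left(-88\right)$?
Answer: $-22528$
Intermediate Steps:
$- 16 \cdot 4 \left(-4\right) \left(-88\right) = \left(-16\right) \left(-16\right) \left(-88\right) = 256 \left(-88\right) = -22528$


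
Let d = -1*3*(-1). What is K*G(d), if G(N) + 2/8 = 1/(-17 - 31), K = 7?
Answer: -91/48 ≈ -1.8958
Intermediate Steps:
d = 3 (d = -3*(-1) = 3)
G(N) = -13/48 (G(N) = -1/4 + 1/(-17 - 31) = -1/4 + 1/(-48) = -1/4 - 1/48 = -13/48)
K*G(d) = 7*(-13/48) = -91/48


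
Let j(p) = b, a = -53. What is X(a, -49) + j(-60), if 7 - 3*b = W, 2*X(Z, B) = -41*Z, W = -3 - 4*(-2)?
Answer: 6523/6 ≈ 1087.2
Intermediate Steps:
W = 5 (W = -3 + 8 = 5)
X(Z, B) = -41*Z/2 (X(Z, B) = (-41*Z)/2 = -41*Z/2)
b = ⅔ (b = 7/3 - ⅓*5 = 7/3 - 5/3 = ⅔ ≈ 0.66667)
j(p) = ⅔
X(a, -49) + j(-60) = -41/2*(-53) + ⅔ = 2173/2 + ⅔ = 6523/6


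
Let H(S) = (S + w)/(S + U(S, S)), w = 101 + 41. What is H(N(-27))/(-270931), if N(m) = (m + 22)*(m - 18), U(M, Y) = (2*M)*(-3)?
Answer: 367/304797375 ≈ 1.2041e-6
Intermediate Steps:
U(M, Y) = -6*M
w = 142
N(m) = (-18 + m)*(22 + m) (N(m) = (22 + m)*(-18 + m) = (-18 + m)*(22 + m))
H(S) = -(142 + S)/(5*S) (H(S) = (S + 142)/(S - 6*S) = (142 + S)/((-5*S)) = (142 + S)*(-1/(5*S)) = -(142 + S)/(5*S))
H(N(-27))/(-270931) = ((-142 - (-396 + (-27)² + 4*(-27)))/(5*(-396 + (-27)² + 4*(-27))))/(-270931) = ((-142 - (-396 + 729 - 108))/(5*(-396 + 729 - 108)))*(-1/270931) = ((⅕)*(-142 - 1*225)/225)*(-1/270931) = ((⅕)*(1/225)*(-142 - 225))*(-1/270931) = ((⅕)*(1/225)*(-367))*(-1/270931) = -367/1125*(-1/270931) = 367/304797375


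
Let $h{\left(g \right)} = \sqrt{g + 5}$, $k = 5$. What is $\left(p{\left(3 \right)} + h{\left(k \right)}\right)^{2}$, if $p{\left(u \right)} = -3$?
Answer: $\left(3 - \sqrt{10}\right)^{2} \approx 0.026334$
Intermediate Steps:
$h{\left(g \right)} = \sqrt{5 + g}$
$\left(p{\left(3 \right)} + h{\left(k \right)}\right)^{2} = \left(-3 + \sqrt{5 + 5}\right)^{2} = \left(-3 + \sqrt{10}\right)^{2}$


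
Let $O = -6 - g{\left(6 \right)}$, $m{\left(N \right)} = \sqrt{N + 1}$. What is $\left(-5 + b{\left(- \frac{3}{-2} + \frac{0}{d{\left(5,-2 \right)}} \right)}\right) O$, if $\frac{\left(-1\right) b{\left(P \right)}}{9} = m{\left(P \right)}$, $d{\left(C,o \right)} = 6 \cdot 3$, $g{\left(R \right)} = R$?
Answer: $60 + 54 \sqrt{10} \approx 230.76$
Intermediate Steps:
$d{\left(C,o \right)} = 18$
$m{\left(N \right)} = \sqrt{1 + N}$
$b{\left(P \right)} = - 9 \sqrt{1 + P}$
$O = -12$ ($O = -6 - 6 = -12$)
$\left(-5 + b{\left(- \frac{3}{-2} + \frac{0}{d{\left(5,-2 \right)}} \right)}\right) O = \left(-5 - 9 \sqrt{1 + \left(- \frac{3}{-2} + \frac{0}{18}\right)}\right) \left(-12\right) = \left(-5 - 9 \sqrt{1 + \left(\left(-3\right) \left(- \frac{1}{2}\right) + 0 \cdot \frac{1}{18}\right)}\right) \left(-12\right) = \left(-5 - 9 \sqrt{1 + \left(\frac{3}{2} + 0\right)}\right) \left(-12\right) = \left(-5 - 9 \sqrt{1 + \frac{3}{2}}\right) \left(-12\right) = \left(-5 - 9 \sqrt{\frac{5}{2}}\right) \left(-12\right) = \left(-5 - 9 \frac{\sqrt{10}}{2}\right) \left(-12\right) = \left(-5 - \frac{9 \sqrt{10}}{2}\right) \left(-12\right) = 60 + 54 \sqrt{10}$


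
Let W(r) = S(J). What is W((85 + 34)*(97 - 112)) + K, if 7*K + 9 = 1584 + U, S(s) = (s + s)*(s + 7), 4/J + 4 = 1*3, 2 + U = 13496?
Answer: 14901/7 ≈ 2128.7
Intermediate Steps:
U = 13494 (U = -2 + 13496 = 13494)
J = -4 (J = 4/(-4 + 1*3) = 4/(-4 + 3) = 4/(-1) = 4*(-1) = -4)
S(s) = 2*s*(7 + s) (S(s) = (2*s)*(7 + s) = 2*s*(7 + s))
K = 15069/7 (K = -9/7 + (1584 + 13494)/7 = -9/7 + (⅐)*15078 = -9/7 + 2154 = 15069/7 ≈ 2152.7)
W(r) = -24 (W(r) = 2*(-4)*(7 - 4) = 2*(-4)*3 = -24)
W((85 + 34)*(97 - 112)) + K = -24 + 15069/7 = 14901/7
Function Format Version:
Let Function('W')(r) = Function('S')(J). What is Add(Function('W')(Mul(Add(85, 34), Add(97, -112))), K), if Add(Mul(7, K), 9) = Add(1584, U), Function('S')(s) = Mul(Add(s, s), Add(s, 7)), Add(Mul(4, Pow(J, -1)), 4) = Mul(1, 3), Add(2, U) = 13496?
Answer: Rational(14901, 7) ≈ 2128.7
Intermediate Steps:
U = 13494 (U = Add(-2, 13496) = 13494)
J = -4 (J = Mul(4, Pow(Add(-4, Mul(1, 3)), -1)) = Mul(4, Pow(Add(-4, 3), -1)) = Mul(4, Pow(-1, -1)) = Mul(4, -1) = -4)
Function('S')(s) = Mul(2, s, Add(7, s)) (Function('S')(s) = Mul(Mul(2, s), Add(7, s)) = Mul(2, s, Add(7, s)))
K = Rational(15069, 7) (K = Add(Rational(-9, 7), Mul(Rational(1, 7), Add(1584, 13494))) = Add(Rational(-9, 7), Mul(Rational(1, 7), 15078)) = Add(Rational(-9, 7), 2154) = Rational(15069, 7) ≈ 2152.7)
Function('W')(r) = -24 (Function('W')(r) = Mul(2, -4, Add(7, -4)) = Mul(2, -4, 3) = -24)
Add(Function('W')(Mul(Add(85, 34), Add(97, -112))), K) = Add(-24, Rational(15069, 7)) = Rational(14901, 7)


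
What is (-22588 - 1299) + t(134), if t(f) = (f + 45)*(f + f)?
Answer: 24085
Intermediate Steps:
t(f) = 2*f*(45 + f) (t(f) = (45 + f)*(2*f) = 2*f*(45 + f))
(-22588 - 1299) + t(134) = (-22588 - 1299) + 2*134*(45 + 134) = -23887 + 2*134*179 = -23887 + 47972 = 24085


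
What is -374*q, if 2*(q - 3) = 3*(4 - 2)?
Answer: -2244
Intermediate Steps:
q = 6 (q = 3 + (3*(4 - 2))/2 = 3 + (3*2)/2 = 3 + (½)*6 = 3 + 3 = 6)
-374*q = -374*6 = -2244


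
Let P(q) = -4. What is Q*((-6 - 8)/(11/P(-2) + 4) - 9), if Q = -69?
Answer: 6969/5 ≈ 1393.8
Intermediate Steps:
Q*((-6 - 8)/(11/P(-2) + 4) - 9) = -69*((-6 - 8)/(11/(-4) + 4) - 9) = -69*(-14/(11*(-¼) + 4) - 9) = -69*(-14/(-11/4 + 4) - 9) = -69*(-14/5/4 - 9) = -69*(-14*⅘ - 9) = -69*(-56/5 - 9) = -69*(-101/5) = 6969/5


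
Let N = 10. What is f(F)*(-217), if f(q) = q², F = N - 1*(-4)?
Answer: -42532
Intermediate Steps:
F = 14 (F = 10 - 1*(-4) = 10 + 4 = 14)
f(F)*(-217) = 14²*(-217) = 196*(-217) = -42532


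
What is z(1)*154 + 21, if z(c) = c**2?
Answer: 175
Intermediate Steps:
z(1)*154 + 21 = 1**2*154 + 21 = 1*154 + 21 = 154 + 21 = 175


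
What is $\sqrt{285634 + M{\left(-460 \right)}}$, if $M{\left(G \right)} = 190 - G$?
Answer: $2 \sqrt{71571} \approx 535.05$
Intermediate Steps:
$\sqrt{285634 + M{\left(-460 \right)}} = \sqrt{285634 + \left(190 - -460\right)} = \sqrt{285634 + \left(190 + 460\right)} = \sqrt{285634 + 650} = \sqrt{286284} = 2 \sqrt{71571}$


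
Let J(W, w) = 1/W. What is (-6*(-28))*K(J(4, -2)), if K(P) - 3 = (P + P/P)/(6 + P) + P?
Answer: 2898/5 ≈ 579.60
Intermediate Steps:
K(P) = 3 + P + (1 + P)/(6 + P) (K(P) = 3 + ((P + P/P)/(6 + P) + P) = 3 + ((P + 1)/(6 + P) + P) = 3 + ((1 + P)/(6 + P) + P) = 3 + (P + (1 + P)/(6 + P)) = 3 + P + (1 + P)/(6 + P))
(-6*(-28))*K(J(4, -2)) = (-6*(-28))*((19 + (1/4)² + 10/4)/(6 + 1/4)) = 168*((19 + (¼)² + 10*(¼))/(6 + ¼)) = 168*((19 + 1/16 + 5/2)/(25/4)) = 168*((4/25)*(345/16)) = 168*(69/20) = 2898/5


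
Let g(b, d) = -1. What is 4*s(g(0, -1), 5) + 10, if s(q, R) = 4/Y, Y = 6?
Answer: 38/3 ≈ 12.667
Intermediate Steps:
s(q, R) = 2/3 (s(q, R) = 4/6 = 4*(1/6) = 2/3)
4*s(g(0, -1), 5) + 10 = 4*(2/3) + 10 = 8/3 + 10 = 38/3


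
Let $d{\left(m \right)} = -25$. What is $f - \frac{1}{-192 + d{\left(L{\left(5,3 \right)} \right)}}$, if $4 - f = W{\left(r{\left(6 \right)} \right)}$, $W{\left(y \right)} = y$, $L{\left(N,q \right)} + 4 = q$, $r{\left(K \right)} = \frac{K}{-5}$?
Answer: $\frac{5647}{1085} \approx 5.2046$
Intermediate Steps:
$r{\left(K \right)} = - \frac{K}{5}$ ($r{\left(K \right)} = K \left(- \frac{1}{5}\right) = - \frac{K}{5}$)
$L{\left(N,q \right)} = -4 + q$
$f = \frac{26}{5}$ ($f = 4 - \left(- \frac{1}{5}\right) 6 = 4 - - \frac{6}{5} = 4 + \frac{6}{5} = \frac{26}{5} \approx 5.2$)
$f - \frac{1}{-192 + d{\left(L{\left(5,3 \right)} \right)}} = \frac{26}{5} - \frac{1}{-192 - 25} = \frac{26}{5} - \frac{1}{-217} = \frac{26}{5} - - \frac{1}{217} = \frac{26}{5} + \frac{1}{217} = \frac{5647}{1085}$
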